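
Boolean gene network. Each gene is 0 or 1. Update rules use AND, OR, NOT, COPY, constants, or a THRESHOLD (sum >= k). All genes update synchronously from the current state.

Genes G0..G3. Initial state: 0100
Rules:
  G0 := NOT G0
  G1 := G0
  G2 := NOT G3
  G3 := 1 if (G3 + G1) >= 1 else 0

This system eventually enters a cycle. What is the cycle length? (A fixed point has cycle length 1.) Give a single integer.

Step 0: 0100
Step 1: G0=NOT G0=NOT 0=1 G1=G0=0 G2=NOT G3=NOT 0=1 G3=(0+1>=1)=1 -> 1011
Step 2: G0=NOT G0=NOT 1=0 G1=G0=1 G2=NOT G3=NOT 1=0 G3=(1+0>=1)=1 -> 0101
Step 3: G0=NOT G0=NOT 0=1 G1=G0=0 G2=NOT G3=NOT 1=0 G3=(1+1>=1)=1 -> 1001
Step 4: G0=NOT G0=NOT 1=0 G1=G0=1 G2=NOT G3=NOT 1=0 G3=(1+0>=1)=1 -> 0101
State from step 4 equals state from step 2 -> cycle length 2

Answer: 2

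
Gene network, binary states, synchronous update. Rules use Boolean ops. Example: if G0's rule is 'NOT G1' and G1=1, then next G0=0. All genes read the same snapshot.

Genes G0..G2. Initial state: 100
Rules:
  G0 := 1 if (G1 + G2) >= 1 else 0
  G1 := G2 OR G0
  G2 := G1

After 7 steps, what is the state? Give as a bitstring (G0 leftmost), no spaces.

Step 1: G0=(0+0>=1)=0 G1=G2|G0=0|1=1 G2=G1=0 -> 010
Step 2: G0=(1+0>=1)=1 G1=G2|G0=0|0=0 G2=G1=1 -> 101
Step 3: G0=(0+1>=1)=1 G1=G2|G0=1|1=1 G2=G1=0 -> 110
Step 4: G0=(1+0>=1)=1 G1=G2|G0=0|1=1 G2=G1=1 -> 111
Step 5: G0=(1+1>=1)=1 G1=G2|G0=1|1=1 G2=G1=1 -> 111
Step 6: G0=(1+1>=1)=1 G1=G2|G0=1|1=1 G2=G1=1 -> 111
Step 7: G0=(1+1>=1)=1 G1=G2|G0=1|1=1 G2=G1=1 -> 111

111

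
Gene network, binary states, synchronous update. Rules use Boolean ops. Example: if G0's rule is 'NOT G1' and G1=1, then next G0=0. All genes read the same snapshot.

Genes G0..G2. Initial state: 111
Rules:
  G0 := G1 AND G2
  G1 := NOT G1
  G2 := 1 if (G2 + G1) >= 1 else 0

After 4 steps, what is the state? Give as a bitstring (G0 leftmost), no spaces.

Step 1: G0=G1&G2=1&1=1 G1=NOT G1=NOT 1=0 G2=(1+1>=1)=1 -> 101
Step 2: G0=G1&G2=0&1=0 G1=NOT G1=NOT 0=1 G2=(1+0>=1)=1 -> 011
Step 3: G0=G1&G2=1&1=1 G1=NOT G1=NOT 1=0 G2=(1+1>=1)=1 -> 101
Step 4: G0=G1&G2=0&1=0 G1=NOT G1=NOT 0=1 G2=(1+0>=1)=1 -> 011

011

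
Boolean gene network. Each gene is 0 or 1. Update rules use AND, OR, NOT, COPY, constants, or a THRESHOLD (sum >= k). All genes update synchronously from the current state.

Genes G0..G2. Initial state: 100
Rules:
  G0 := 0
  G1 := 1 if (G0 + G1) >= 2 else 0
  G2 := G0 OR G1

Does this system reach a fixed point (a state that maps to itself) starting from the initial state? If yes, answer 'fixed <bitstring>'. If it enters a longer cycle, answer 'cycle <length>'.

Step 0: 100
Step 1: G0=0(const) G1=(1+0>=2)=0 G2=G0|G1=1|0=1 -> 001
Step 2: G0=0(const) G1=(0+0>=2)=0 G2=G0|G1=0|0=0 -> 000
Step 3: G0=0(const) G1=(0+0>=2)=0 G2=G0|G1=0|0=0 -> 000
Fixed point reached at step 2: 000

Answer: fixed 000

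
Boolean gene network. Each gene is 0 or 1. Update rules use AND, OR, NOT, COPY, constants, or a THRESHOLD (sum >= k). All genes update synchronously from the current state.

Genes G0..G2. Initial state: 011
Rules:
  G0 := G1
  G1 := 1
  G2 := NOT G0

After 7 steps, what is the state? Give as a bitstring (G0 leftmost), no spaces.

Step 1: G0=G1=1 G1=1(const) G2=NOT G0=NOT 0=1 -> 111
Step 2: G0=G1=1 G1=1(const) G2=NOT G0=NOT 1=0 -> 110
Step 3: G0=G1=1 G1=1(const) G2=NOT G0=NOT 1=0 -> 110
Step 4: G0=G1=1 G1=1(const) G2=NOT G0=NOT 1=0 -> 110
Step 5: G0=G1=1 G1=1(const) G2=NOT G0=NOT 1=0 -> 110
Step 6: G0=G1=1 G1=1(const) G2=NOT G0=NOT 1=0 -> 110
Step 7: G0=G1=1 G1=1(const) G2=NOT G0=NOT 1=0 -> 110

110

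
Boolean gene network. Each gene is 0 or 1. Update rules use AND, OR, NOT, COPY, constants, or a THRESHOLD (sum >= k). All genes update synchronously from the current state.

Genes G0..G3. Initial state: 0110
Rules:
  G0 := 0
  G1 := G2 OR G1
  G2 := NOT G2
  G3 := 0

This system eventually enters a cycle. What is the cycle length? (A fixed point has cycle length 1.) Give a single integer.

Answer: 2

Derivation:
Step 0: 0110
Step 1: G0=0(const) G1=G2|G1=1|1=1 G2=NOT G2=NOT 1=0 G3=0(const) -> 0100
Step 2: G0=0(const) G1=G2|G1=0|1=1 G2=NOT G2=NOT 0=1 G3=0(const) -> 0110
State from step 2 equals state from step 0 -> cycle length 2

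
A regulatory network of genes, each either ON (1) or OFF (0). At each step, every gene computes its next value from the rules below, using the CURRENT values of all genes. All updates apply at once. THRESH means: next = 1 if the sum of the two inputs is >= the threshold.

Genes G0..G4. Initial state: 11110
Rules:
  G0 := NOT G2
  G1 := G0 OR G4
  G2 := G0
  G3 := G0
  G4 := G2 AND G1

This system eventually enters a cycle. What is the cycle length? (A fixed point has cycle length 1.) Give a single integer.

Answer: 4

Derivation:
Step 0: 11110
Step 1: G0=NOT G2=NOT 1=0 G1=G0|G4=1|0=1 G2=G0=1 G3=G0=1 G4=G2&G1=1&1=1 -> 01111
Step 2: G0=NOT G2=NOT 1=0 G1=G0|G4=0|1=1 G2=G0=0 G3=G0=0 G4=G2&G1=1&1=1 -> 01001
Step 3: G0=NOT G2=NOT 0=1 G1=G0|G4=0|1=1 G2=G0=0 G3=G0=0 G4=G2&G1=0&1=0 -> 11000
Step 4: G0=NOT G2=NOT 0=1 G1=G0|G4=1|0=1 G2=G0=1 G3=G0=1 G4=G2&G1=0&1=0 -> 11110
State from step 4 equals state from step 0 -> cycle length 4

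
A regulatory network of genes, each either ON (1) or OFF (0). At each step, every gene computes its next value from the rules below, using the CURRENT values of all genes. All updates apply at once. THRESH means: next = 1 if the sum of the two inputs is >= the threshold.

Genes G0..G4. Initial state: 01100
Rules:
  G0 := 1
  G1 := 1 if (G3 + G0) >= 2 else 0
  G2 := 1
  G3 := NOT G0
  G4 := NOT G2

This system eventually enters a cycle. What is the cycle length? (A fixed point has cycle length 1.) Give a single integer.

Step 0: 01100
Step 1: G0=1(const) G1=(0+0>=2)=0 G2=1(const) G3=NOT G0=NOT 0=1 G4=NOT G2=NOT 1=0 -> 10110
Step 2: G0=1(const) G1=(1+1>=2)=1 G2=1(const) G3=NOT G0=NOT 1=0 G4=NOT G2=NOT 1=0 -> 11100
Step 3: G0=1(const) G1=(0+1>=2)=0 G2=1(const) G3=NOT G0=NOT 1=0 G4=NOT G2=NOT 1=0 -> 10100
Step 4: G0=1(const) G1=(0+1>=2)=0 G2=1(const) G3=NOT G0=NOT 1=0 G4=NOT G2=NOT 1=0 -> 10100
State from step 4 equals state from step 3 -> cycle length 1

Answer: 1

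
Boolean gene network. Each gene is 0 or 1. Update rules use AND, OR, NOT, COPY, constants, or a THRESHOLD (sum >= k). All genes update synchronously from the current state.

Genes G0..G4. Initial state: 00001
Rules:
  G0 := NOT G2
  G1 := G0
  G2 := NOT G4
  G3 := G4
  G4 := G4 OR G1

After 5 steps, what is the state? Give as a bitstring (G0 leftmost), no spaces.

Step 1: G0=NOT G2=NOT 0=1 G1=G0=0 G2=NOT G4=NOT 1=0 G3=G4=1 G4=G4|G1=1|0=1 -> 10011
Step 2: G0=NOT G2=NOT 0=1 G1=G0=1 G2=NOT G4=NOT 1=0 G3=G4=1 G4=G4|G1=1|0=1 -> 11011
Step 3: G0=NOT G2=NOT 0=1 G1=G0=1 G2=NOT G4=NOT 1=0 G3=G4=1 G4=G4|G1=1|1=1 -> 11011
Step 4: G0=NOT G2=NOT 0=1 G1=G0=1 G2=NOT G4=NOT 1=0 G3=G4=1 G4=G4|G1=1|1=1 -> 11011
Step 5: G0=NOT G2=NOT 0=1 G1=G0=1 G2=NOT G4=NOT 1=0 G3=G4=1 G4=G4|G1=1|1=1 -> 11011

11011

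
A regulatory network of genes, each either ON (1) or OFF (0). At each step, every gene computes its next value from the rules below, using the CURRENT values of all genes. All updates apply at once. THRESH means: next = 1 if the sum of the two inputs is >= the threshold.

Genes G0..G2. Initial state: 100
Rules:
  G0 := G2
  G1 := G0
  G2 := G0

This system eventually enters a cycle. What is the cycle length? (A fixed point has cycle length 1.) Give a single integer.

Step 0: 100
Step 1: G0=G2=0 G1=G0=1 G2=G0=1 -> 011
Step 2: G0=G2=1 G1=G0=0 G2=G0=0 -> 100
State from step 2 equals state from step 0 -> cycle length 2

Answer: 2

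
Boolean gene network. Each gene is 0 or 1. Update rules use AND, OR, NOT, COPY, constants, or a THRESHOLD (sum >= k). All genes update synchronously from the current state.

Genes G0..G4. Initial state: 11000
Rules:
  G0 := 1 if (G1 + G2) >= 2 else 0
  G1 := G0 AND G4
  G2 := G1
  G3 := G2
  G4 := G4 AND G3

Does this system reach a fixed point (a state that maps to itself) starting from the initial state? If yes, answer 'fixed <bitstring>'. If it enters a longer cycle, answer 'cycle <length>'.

Answer: fixed 00000

Derivation:
Step 0: 11000
Step 1: G0=(1+0>=2)=0 G1=G0&G4=1&0=0 G2=G1=1 G3=G2=0 G4=G4&G3=0&0=0 -> 00100
Step 2: G0=(0+1>=2)=0 G1=G0&G4=0&0=0 G2=G1=0 G3=G2=1 G4=G4&G3=0&0=0 -> 00010
Step 3: G0=(0+0>=2)=0 G1=G0&G4=0&0=0 G2=G1=0 G3=G2=0 G4=G4&G3=0&1=0 -> 00000
Step 4: G0=(0+0>=2)=0 G1=G0&G4=0&0=0 G2=G1=0 G3=G2=0 G4=G4&G3=0&0=0 -> 00000
Fixed point reached at step 3: 00000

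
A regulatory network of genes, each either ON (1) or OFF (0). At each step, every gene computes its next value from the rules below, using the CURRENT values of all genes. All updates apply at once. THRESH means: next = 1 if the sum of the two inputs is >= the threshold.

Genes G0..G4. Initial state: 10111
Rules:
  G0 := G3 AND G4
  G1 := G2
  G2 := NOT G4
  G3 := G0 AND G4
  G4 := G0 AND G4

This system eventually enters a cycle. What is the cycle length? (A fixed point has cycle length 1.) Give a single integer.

Step 0: 10111
Step 1: G0=G3&G4=1&1=1 G1=G2=1 G2=NOT G4=NOT 1=0 G3=G0&G4=1&1=1 G4=G0&G4=1&1=1 -> 11011
Step 2: G0=G3&G4=1&1=1 G1=G2=0 G2=NOT G4=NOT 1=0 G3=G0&G4=1&1=1 G4=G0&G4=1&1=1 -> 10011
Step 3: G0=G3&G4=1&1=1 G1=G2=0 G2=NOT G4=NOT 1=0 G3=G0&G4=1&1=1 G4=G0&G4=1&1=1 -> 10011
State from step 3 equals state from step 2 -> cycle length 1

Answer: 1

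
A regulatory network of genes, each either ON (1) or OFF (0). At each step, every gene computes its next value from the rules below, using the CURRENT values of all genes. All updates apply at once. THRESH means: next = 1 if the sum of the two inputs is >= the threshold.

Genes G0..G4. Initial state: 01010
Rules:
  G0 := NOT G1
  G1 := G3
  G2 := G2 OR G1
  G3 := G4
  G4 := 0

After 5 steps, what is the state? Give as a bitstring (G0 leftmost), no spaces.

Step 1: G0=NOT G1=NOT 1=0 G1=G3=1 G2=G2|G1=0|1=1 G3=G4=0 G4=0(const) -> 01100
Step 2: G0=NOT G1=NOT 1=0 G1=G3=0 G2=G2|G1=1|1=1 G3=G4=0 G4=0(const) -> 00100
Step 3: G0=NOT G1=NOT 0=1 G1=G3=0 G2=G2|G1=1|0=1 G3=G4=0 G4=0(const) -> 10100
Step 4: G0=NOT G1=NOT 0=1 G1=G3=0 G2=G2|G1=1|0=1 G3=G4=0 G4=0(const) -> 10100
Step 5: G0=NOT G1=NOT 0=1 G1=G3=0 G2=G2|G1=1|0=1 G3=G4=0 G4=0(const) -> 10100

10100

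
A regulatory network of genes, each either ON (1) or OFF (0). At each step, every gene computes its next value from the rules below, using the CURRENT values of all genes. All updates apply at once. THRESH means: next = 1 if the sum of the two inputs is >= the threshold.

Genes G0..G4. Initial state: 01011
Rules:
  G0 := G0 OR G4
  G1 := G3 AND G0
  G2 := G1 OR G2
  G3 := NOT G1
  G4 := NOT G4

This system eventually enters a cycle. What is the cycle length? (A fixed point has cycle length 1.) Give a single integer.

Step 0: 01011
Step 1: G0=G0|G4=0|1=1 G1=G3&G0=1&0=0 G2=G1|G2=1|0=1 G3=NOT G1=NOT 1=0 G4=NOT G4=NOT 1=0 -> 10100
Step 2: G0=G0|G4=1|0=1 G1=G3&G0=0&1=0 G2=G1|G2=0|1=1 G3=NOT G1=NOT 0=1 G4=NOT G4=NOT 0=1 -> 10111
Step 3: G0=G0|G4=1|1=1 G1=G3&G0=1&1=1 G2=G1|G2=0|1=1 G3=NOT G1=NOT 0=1 G4=NOT G4=NOT 1=0 -> 11110
Step 4: G0=G0|G4=1|0=1 G1=G3&G0=1&1=1 G2=G1|G2=1|1=1 G3=NOT G1=NOT 1=0 G4=NOT G4=NOT 0=1 -> 11101
Step 5: G0=G0|G4=1|1=1 G1=G3&G0=0&1=0 G2=G1|G2=1|1=1 G3=NOT G1=NOT 1=0 G4=NOT G4=NOT 1=0 -> 10100
State from step 5 equals state from step 1 -> cycle length 4

Answer: 4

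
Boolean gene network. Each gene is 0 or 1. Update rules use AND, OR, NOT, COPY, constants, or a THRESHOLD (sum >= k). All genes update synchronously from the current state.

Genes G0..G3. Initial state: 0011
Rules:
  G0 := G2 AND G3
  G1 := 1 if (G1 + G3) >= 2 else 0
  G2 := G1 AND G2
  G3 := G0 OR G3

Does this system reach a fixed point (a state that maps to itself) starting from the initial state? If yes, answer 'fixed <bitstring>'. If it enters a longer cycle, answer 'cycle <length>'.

Step 0: 0011
Step 1: G0=G2&G3=1&1=1 G1=(0+1>=2)=0 G2=G1&G2=0&1=0 G3=G0|G3=0|1=1 -> 1001
Step 2: G0=G2&G3=0&1=0 G1=(0+1>=2)=0 G2=G1&G2=0&0=0 G3=G0|G3=1|1=1 -> 0001
Step 3: G0=G2&G3=0&1=0 G1=(0+1>=2)=0 G2=G1&G2=0&0=0 G3=G0|G3=0|1=1 -> 0001
Fixed point reached at step 2: 0001

Answer: fixed 0001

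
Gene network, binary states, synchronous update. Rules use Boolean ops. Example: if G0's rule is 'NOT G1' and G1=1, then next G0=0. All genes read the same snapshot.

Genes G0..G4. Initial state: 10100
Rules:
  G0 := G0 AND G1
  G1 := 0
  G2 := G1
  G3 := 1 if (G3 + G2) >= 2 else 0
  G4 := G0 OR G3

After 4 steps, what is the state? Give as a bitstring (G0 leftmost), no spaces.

Step 1: G0=G0&G1=1&0=0 G1=0(const) G2=G1=0 G3=(0+1>=2)=0 G4=G0|G3=1|0=1 -> 00001
Step 2: G0=G0&G1=0&0=0 G1=0(const) G2=G1=0 G3=(0+0>=2)=0 G4=G0|G3=0|0=0 -> 00000
Step 3: G0=G0&G1=0&0=0 G1=0(const) G2=G1=0 G3=(0+0>=2)=0 G4=G0|G3=0|0=0 -> 00000
Step 4: G0=G0&G1=0&0=0 G1=0(const) G2=G1=0 G3=(0+0>=2)=0 G4=G0|G3=0|0=0 -> 00000

00000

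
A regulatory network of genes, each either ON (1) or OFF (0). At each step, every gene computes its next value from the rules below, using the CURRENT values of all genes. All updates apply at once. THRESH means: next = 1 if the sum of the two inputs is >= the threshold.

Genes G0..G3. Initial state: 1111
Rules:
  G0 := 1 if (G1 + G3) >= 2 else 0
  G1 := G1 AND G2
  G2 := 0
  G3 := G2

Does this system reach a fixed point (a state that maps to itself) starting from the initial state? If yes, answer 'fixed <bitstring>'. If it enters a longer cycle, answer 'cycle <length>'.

Answer: fixed 0000

Derivation:
Step 0: 1111
Step 1: G0=(1+1>=2)=1 G1=G1&G2=1&1=1 G2=0(const) G3=G2=1 -> 1101
Step 2: G0=(1+1>=2)=1 G1=G1&G2=1&0=0 G2=0(const) G3=G2=0 -> 1000
Step 3: G0=(0+0>=2)=0 G1=G1&G2=0&0=0 G2=0(const) G3=G2=0 -> 0000
Step 4: G0=(0+0>=2)=0 G1=G1&G2=0&0=0 G2=0(const) G3=G2=0 -> 0000
Fixed point reached at step 3: 0000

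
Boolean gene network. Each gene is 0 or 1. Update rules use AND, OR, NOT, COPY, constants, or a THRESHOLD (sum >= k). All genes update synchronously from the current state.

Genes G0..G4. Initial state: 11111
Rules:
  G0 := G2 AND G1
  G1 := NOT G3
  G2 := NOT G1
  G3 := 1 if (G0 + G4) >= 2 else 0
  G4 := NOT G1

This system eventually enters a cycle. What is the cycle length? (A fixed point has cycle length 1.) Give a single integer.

Step 0: 11111
Step 1: G0=G2&G1=1&1=1 G1=NOT G3=NOT 1=0 G2=NOT G1=NOT 1=0 G3=(1+1>=2)=1 G4=NOT G1=NOT 1=0 -> 10010
Step 2: G0=G2&G1=0&0=0 G1=NOT G3=NOT 1=0 G2=NOT G1=NOT 0=1 G3=(1+0>=2)=0 G4=NOT G1=NOT 0=1 -> 00101
Step 3: G0=G2&G1=1&0=0 G1=NOT G3=NOT 0=1 G2=NOT G1=NOT 0=1 G3=(0+1>=2)=0 G4=NOT G1=NOT 0=1 -> 01101
Step 4: G0=G2&G1=1&1=1 G1=NOT G3=NOT 0=1 G2=NOT G1=NOT 1=0 G3=(0+1>=2)=0 G4=NOT G1=NOT 1=0 -> 11000
Step 5: G0=G2&G1=0&1=0 G1=NOT G3=NOT 0=1 G2=NOT G1=NOT 1=0 G3=(1+0>=2)=0 G4=NOT G1=NOT 1=0 -> 01000
Step 6: G0=G2&G1=0&1=0 G1=NOT G3=NOT 0=1 G2=NOT G1=NOT 1=0 G3=(0+0>=2)=0 G4=NOT G1=NOT 1=0 -> 01000
State from step 6 equals state from step 5 -> cycle length 1

Answer: 1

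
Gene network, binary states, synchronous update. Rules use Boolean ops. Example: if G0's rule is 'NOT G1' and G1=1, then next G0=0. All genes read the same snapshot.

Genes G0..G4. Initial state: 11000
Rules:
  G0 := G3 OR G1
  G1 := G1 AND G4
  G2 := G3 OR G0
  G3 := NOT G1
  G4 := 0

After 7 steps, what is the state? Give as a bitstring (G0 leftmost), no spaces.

Step 1: G0=G3|G1=0|1=1 G1=G1&G4=1&0=0 G2=G3|G0=0|1=1 G3=NOT G1=NOT 1=0 G4=0(const) -> 10100
Step 2: G0=G3|G1=0|0=0 G1=G1&G4=0&0=0 G2=G3|G0=0|1=1 G3=NOT G1=NOT 0=1 G4=0(const) -> 00110
Step 3: G0=G3|G1=1|0=1 G1=G1&G4=0&0=0 G2=G3|G0=1|0=1 G3=NOT G1=NOT 0=1 G4=0(const) -> 10110
Step 4: G0=G3|G1=1|0=1 G1=G1&G4=0&0=0 G2=G3|G0=1|1=1 G3=NOT G1=NOT 0=1 G4=0(const) -> 10110
Step 5: G0=G3|G1=1|0=1 G1=G1&G4=0&0=0 G2=G3|G0=1|1=1 G3=NOT G1=NOT 0=1 G4=0(const) -> 10110
Step 6: G0=G3|G1=1|0=1 G1=G1&G4=0&0=0 G2=G3|G0=1|1=1 G3=NOT G1=NOT 0=1 G4=0(const) -> 10110
Step 7: G0=G3|G1=1|0=1 G1=G1&G4=0&0=0 G2=G3|G0=1|1=1 G3=NOT G1=NOT 0=1 G4=0(const) -> 10110

10110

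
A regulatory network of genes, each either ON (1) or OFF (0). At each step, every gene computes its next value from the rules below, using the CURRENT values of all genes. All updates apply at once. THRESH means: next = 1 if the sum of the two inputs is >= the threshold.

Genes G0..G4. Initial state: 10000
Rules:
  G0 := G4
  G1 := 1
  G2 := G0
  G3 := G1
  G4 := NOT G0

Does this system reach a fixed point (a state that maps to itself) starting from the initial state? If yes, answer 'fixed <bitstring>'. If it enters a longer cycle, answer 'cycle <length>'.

Step 0: 10000
Step 1: G0=G4=0 G1=1(const) G2=G0=1 G3=G1=0 G4=NOT G0=NOT 1=0 -> 01100
Step 2: G0=G4=0 G1=1(const) G2=G0=0 G3=G1=1 G4=NOT G0=NOT 0=1 -> 01011
Step 3: G0=G4=1 G1=1(const) G2=G0=0 G3=G1=1 G4=NOT G0=NOT 0=1 -> 11011
Step 4: G0=G4=1 G1=1(const) G2=G0=1 G3=G1=1 G4=NOT G0=NOT 1=0 -> 11110
Step 5: G0=G4=0 G1=1(const) G2=G0=1 G3=G1=1 G4=NOT G0=NOT 1=0 -> 01110
Step 6: G0=G4=0 G1=1(const) G2=G0=0 G3=G1=1 G4=NOT G0=NOT 0=1 -> 01011
Cycle of length 4 starting at step 2 -> no fixed point

Answer: cycle 4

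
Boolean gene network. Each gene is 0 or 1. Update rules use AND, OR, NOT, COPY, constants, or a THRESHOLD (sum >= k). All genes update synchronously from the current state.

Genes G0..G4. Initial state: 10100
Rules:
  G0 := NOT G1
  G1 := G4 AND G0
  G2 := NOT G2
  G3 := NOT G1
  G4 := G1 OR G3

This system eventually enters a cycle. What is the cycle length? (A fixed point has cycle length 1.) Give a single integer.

Step 0: 10100
Step 1: G0=NOT G1=NOT 0=1 G1=G4&G0=0&1=0 G2=NOT G2=NOT 1=0 G3=NOT G1=NOT 0=1 G4=G1|G3=0|0=0 -> 10010
Step 2: G0=NOT G1=NOT 0=1 G1=G4&G0=0&1=0 G2=NOT G2=NOT 0=1 G3=NOT G1=NOT 0=1 G4=G1|G3=0|1=1 -> 10111
Step 3: G0=NOT G1=NOT 0=1 G1=G4&G0=1&1=1 G2=NOT G2=NOT 1=0 G3=NOT G1=NOT 0=1 G4=G1|G3=0|1=1 -> 11011
Step 4: G0=NOT G1=NOT 1=0 G1=G4&G0=1&1=1 G2=NOT G2=NOT 0=1 G3=NOT G1=NOT 1=0 G4=G1|G3=1|1=1 -> 01101
Step 5: G0=NOT G1=NOT 1=0 G1=G4&G0=1&0=0 G2=NOT G2=NOT 1=0 G3=NOT G1=NOT 1=0 G4=G1|G3=1|0=1 -> 00001
Step 6: G0=NOT G1=NOT 0=1 G1=G4&G0=1&0=0 G2=NOT G2=NOT 0=1 G3=NOT G1=NOT 0=1 G4=G1|G3=0|0=0 -> 10110
Step 7: G0=NOT G1=NOT 0=1 G1=G4&G0=0&1=0 G2=NOT G2=NOT 1=0 G3=NOT G1=NOT 0=1 G4=G1|G3=0|1=1 -> 10011
Step 8: G0=NOT G1=NOT 0=1 G1=G4&G0=1&1=1 G2=NOT G2=NOT 0=1 G3=NOT G1=NOT 0=1 G4=G1|G3=0|1=1 -> 11111
Step 9: G0=NOT G1=NOT 1=0 G1=G4&G0=1&1=1 G2=NOT G2=NOT 1=0 G3=NOT G1=NOT 1=0 G4=G1|G3=1|1=1 -> 01001
Step 10: G0=NOT G1=NOT 1=0 G1=G4&G0=1&0=0 G2=NOT G2=NOT 0=1 G3=NOT G1=NOT 1=0 G4=G1|G3=1|0=1 -> 00101
Step 11: G0=NOT G1=NOT 0=1 G1=G4&G0=1&0=0 G2=NOT G2=NOT 1=0 G3=NOT G1=NOT 0=1 G4=G1|G3=0|0=0 -> 10010
State from step 11 equals state from step 1 -> cycle length 10

Answer: 10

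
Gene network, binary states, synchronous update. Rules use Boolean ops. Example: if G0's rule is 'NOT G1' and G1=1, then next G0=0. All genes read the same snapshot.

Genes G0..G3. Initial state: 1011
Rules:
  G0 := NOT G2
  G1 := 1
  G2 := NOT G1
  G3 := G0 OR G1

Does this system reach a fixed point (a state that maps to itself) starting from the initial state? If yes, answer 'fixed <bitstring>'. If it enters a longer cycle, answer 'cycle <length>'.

Step 0: 1011
Step 1: G0=NOT G2=NOT 1=0 G1=1(const) G2=NOT G1=NOT 0=1 G3=G0|G1=1|0=1 -> 0111
Step 2: G0=NOT G2=NOT 1=0 G1=1(const) G2=NOT G1=NOT 1=0 G3=G0|G1=0|1=1 -> 0101
Step 3: G0=NOT G2=NOT 0=1 G1=1(const) G2=NOT G1=NOT 1=0 G3=G0|G1=0|1=1 -> 1101
Step 4: G0=NOT G2=NOT 0=1 G1=1(const) G2=NOT G1=NOT 1=0 G3=G0|G1=1|1=1 -> 1101
Fixed point reached at step 3: 1101

Answer: fixed 1101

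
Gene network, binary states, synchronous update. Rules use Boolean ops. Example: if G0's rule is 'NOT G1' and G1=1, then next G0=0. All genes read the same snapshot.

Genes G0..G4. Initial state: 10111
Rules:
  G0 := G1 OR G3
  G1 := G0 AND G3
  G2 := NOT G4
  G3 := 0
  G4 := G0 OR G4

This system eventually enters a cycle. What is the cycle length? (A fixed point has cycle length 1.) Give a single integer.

Step 0: 10111
Step 1: G0=G1|G3=0|1=1 G1=G0&G3=1&1=1 G2=NOT G4=NOT 1=0 G3=0(const) G4=G0|G4=1|1=1 -> 11001
Step 2: G0=G1|G3=1|0=1 G1=G0&G3=1&0=0 G2=NOT G4=NOT 1=0 G3=0(const) G4=G0|G4=1|1=1 -> 10001
Step 3: G0=G1|G3=0|0=0 G1=G0&G3=1&0=0 G2=NOT G4=NOT 1=0 G3=0(const) G4=G0|G4=1|1=1 -> 00001
Step 4: G0=G1|G3=0|0=0 G1=G0&G3=0&0=0 G2=NOT G4=NOT 1=0 G3=0(const) G4=G0|G4=0|1=1 -> 00001
State from step 4 equals state from step 3 -> cycle length 1

Answer: 1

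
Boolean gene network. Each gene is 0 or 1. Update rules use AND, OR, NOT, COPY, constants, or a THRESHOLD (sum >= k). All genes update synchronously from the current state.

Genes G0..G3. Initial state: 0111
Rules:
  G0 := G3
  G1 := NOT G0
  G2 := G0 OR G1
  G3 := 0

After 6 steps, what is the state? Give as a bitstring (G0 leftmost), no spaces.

Step 1: G0=G3=1 G1=NOT G0=NOT 0=1 G2=G0|G1=0|1=1 G3=0(const) -> 1110
Step 2: G0=G3=0 G1=NOT G0=NOT 1=0 G2=G0|G1=1|1=1 G3=0(const) -> 0010
Step 3: G0=G3=0 G1=NOT G0=NOT 0=1 G2=G0|G1=0|0=0 G3=0(const) -> 0100
Step 4: G0=G3=0 G1=NOT G0=NOT 0=1 G2=G0|G1=0|1=1 G3=0(const) -> 0110
Step 5: G0=G3=0 G1=NOT G0=NOT 0=1 G2=G0|G1=0|1=1 G3=0(const) -> 0110
Step 6: G0=G3=0 G1=NOT G0=NOT 0=1 G2=G0|G1=0|1=1 G3=0(const) -> 0110

0110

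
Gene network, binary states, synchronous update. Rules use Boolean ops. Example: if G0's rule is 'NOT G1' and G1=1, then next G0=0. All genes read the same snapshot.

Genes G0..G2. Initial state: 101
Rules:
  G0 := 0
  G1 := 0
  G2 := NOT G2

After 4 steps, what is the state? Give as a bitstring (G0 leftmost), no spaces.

Step 1: G0=0(const) G1=0(const) G2=NOT G2=NOT 1=0 -> 000
Step 2: G0=0(const) G1=0(const) G2=NOT G2=NOT 0=1 -> 001
Step 3: G0=0(const) G1=0(const) G2=NOT G2=NOT 1=0 -> 000
Step 4: G0=0(const) G1=0(const) G2=NOT G2=NOT 0=1 -> 001

001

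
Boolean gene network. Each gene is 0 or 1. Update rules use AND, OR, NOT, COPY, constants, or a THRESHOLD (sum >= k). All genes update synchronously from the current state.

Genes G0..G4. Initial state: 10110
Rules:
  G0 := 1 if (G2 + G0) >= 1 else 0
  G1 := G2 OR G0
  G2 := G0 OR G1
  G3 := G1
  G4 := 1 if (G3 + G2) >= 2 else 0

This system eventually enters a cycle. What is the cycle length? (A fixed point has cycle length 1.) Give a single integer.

Step 0: 10110
Step 1: G0=(1+1>=1)=1 G1=G2|G0=1|1=1 G2=G0|G1=1|0=1 G3=G1=0 G4=(1+1>=2)=1 -> 11101
Step 2: G0=(1+1>=1)=1 G1=G2|G0=1|1=1 G2=G0|G1=1|1=1 G3=G1=1 G4=(0+1>=2)=0 -> 11110
Step 3: G0=(1+1>=1)=1 G1=G2|G0=1|1=1 G2=G0|G1=1|1=1 G3=G1=1 G4=(1+1>=2)=1 -> 11111
Step 4: G0=(1+1>=1)=1 G1=G2|G0=1|1=1 G2=G0|G1=1|1=1 G3=G1=1 G4=(1+1>=2)=1 -> 11111
State from step 4 equals state from step 3 -> cycle length 1

Answer: 1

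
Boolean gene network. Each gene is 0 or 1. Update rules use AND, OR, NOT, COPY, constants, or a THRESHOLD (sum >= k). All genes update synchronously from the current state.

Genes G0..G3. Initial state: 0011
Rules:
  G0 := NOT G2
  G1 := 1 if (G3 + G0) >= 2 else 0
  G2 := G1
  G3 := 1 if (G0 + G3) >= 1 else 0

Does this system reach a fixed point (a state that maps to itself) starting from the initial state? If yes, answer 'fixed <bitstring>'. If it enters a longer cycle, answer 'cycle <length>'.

Answer: cycle 6

Derivation:
Step 0: 0011
Step 1: G0=NOT G2=NOT 1=0 G1=(1+0>=2)=0 G2=G1=0 G3=(0+1>=1)=1 -> 0001
Step 2: G0=NOT G2=NOT 0=1 G1=(1+0>=2)=0 G2=G1=0 G3=(0+1>=1)=1 -> 1001
Step 3: G0=NOT G2=NOT 0=1 G1=(1+1>=2)=1 G2=G1=0 G3=(1+1>=1)=1 -> 1101
Step 4: G0=NOT G2=NOT 0=1 G1=(1+1>=2)=1 G2=G1=1 G3=(1+1>=1)=1 -> 1111
Step 5: G0=NOT G2=NOT 1=0 G1=(1+1>=2)=1 G2=G1=1 G3=(1+1>=1)=1 -> 0111
Step 6: G0=NOT G2=NOT 1=0 G1=(1+0>=2)=0 G2=G1=1 G3=(0+1>=1)=1 -> 0011
Cycle of length 6 starting at step 0 -> no fixed point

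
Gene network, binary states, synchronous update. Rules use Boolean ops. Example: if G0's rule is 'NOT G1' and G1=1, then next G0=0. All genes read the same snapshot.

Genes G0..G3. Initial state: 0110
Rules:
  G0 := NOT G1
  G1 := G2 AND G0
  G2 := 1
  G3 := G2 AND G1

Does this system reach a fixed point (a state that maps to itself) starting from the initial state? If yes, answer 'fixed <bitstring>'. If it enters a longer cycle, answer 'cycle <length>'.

Answer: cycle 4

Derivation:
Step 0: 0110
Step 1: G0=NOT G1=NOT 1=0 G1=G2&G0=1&0=0 G2=1(const) G3=G2&G1=1&1=1 -> 0011
Step 2: G0=NOT G1=NOT 0=1 G1=G2&G0=1&0=0 G2=1(const) G3=G2&G1=1&0=0 -> 1010
Step 3: G0=NOT G1=NOT 0=1 G1=G2&G0=1&1=1 G2=1(const) G3=G2&G1=1&0=0 -> 1110
Step 4: G0=NOT G1=NOT 1=0 G1=G2&G0=1&1=1 G2=1(const) G3=G2&G1=1&1=1 -> 0111
Step 5: G0=NOT G1=NOT 1=0 G1=G2&G0=1&0=0 G2=1(const) G3=G2&G1=1&1=1 -> 0011
Cycle of length 4 starting at step 1 -> no fixed point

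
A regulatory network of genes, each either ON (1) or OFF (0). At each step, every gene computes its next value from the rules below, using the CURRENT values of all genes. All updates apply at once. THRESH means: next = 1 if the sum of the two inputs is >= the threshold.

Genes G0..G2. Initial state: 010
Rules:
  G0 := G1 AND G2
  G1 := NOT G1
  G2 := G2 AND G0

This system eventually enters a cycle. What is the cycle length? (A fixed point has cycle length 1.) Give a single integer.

Step 0: 010
Step 1: G0=G1&G2=1&0=0 G1=NOT G1=NOT 1=0 G2=G2&G0=0&0=0 -> 000
Step 2: G0=G1&G2=0&0=0 G1=NOT G1=NOT 0=1 G2=G2&G0=0&0=0 -> 010
State from step 2 equals state from step 0 -> cycle length 2

Answer: 2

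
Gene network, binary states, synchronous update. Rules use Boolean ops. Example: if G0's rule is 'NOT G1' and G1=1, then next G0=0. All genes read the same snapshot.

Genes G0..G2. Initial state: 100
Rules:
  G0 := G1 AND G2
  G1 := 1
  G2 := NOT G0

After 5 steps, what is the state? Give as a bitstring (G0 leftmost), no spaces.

Step 1: G0=G1&G2=0&0=0 G1=1(const) G2=NOT G0=NOT 1=0 -> 010
Step 2: G0=G1&G2=1&0=0 G1=1(const) G2=NOT G0=NOT 0=1 -> 011
Step 3: G0=G1&G2=1&1=1 G1=1(const) G2=NOT G0=NOT 0=1 -> 111
Step 4: G0=G1&G2=1&1=1 G1=1(const) G2=NOT G0=NOT 1=0 -> 110
Step 5: G0=G1&G2=1&0=0 G1=1(const) G2=NOT G0=NOT 1=0 -> 010

010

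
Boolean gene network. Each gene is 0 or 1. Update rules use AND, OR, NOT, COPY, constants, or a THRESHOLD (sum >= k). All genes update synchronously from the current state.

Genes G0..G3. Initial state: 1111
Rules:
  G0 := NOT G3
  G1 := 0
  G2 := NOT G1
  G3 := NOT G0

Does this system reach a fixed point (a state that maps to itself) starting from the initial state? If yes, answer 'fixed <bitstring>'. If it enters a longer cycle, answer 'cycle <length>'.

Answer: cycle 2

Derivation:
Step 0: 1111
Step 1: G0=NOT G3=NOT 1=0 G1=0(const) G2=NOT G1=NOT 1=0 G3=NOT G0=NOT 1=0 -> 0000
Step 2: G0=NOT G3=NOT 0=1 G1=0(const) G2=NOT G1=NOT 0=1 G3=NOT G0=NOT 0=1 -> 1011
Step 3: G0=NOT G3=NOT 1=0 G1=0(const) G2=NOT G1=NOT 0=1 G3=NOT G0=NOT 1=0 -> 0010
Step 4: G0=NOT G3=NOT 0=1 G1=0(const) G2=NOT G1=NOT 0=1 G3=NOT G0=NOT 0=1 -> 1011
Cycle of length 2 starting at step 2 -> no fixed point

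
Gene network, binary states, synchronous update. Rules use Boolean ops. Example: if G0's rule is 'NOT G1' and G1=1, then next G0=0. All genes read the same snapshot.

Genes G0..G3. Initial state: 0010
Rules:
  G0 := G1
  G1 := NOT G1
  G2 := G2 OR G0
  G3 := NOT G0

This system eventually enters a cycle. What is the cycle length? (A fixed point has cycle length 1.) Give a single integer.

Step 0: 0010
Step 1: G0=G1=0 G1=NOT G1=NOT 0=1 G2=G2|G0=1|0=1 G3=NOT G0=NOT 0=1 -> 0111
Step 2: G0=G1=1 G1=NOT G1=NOT 1=0 G2=G2|G0=1|0=1 G3=NOT G0=NOT 0=1 -> 1011
Step 3: G0=G1=0 G1=NOT G1=NOT 0=1 G2=G2|G0=1|1=1 G3=NOT G0=NOT 1=0 -> 0110
Step 4: G0=G1=1 G1=NOT G1=NOT 1=0 G2=G2|G0=1|0=1 G3=NOT G0=NOT 0=1 -> 1011
State from step 4 equals state from step 2 -> cycle length 2

Answer: 2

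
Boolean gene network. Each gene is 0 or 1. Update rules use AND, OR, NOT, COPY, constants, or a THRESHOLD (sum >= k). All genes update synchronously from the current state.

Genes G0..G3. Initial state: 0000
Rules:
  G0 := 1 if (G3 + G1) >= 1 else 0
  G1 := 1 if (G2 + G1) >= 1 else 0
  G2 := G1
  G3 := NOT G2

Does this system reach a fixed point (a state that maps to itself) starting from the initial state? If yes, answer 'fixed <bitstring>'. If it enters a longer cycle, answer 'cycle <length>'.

Step 0: 0000
Step 1: G0=(0+0>=1)=0 G1=(0+0>=1)=0 G2=G1=0 G3=NOT G2=NOT 0=1 -> 0001
Step 2: G0=(1+0>=1)=1 G1=(0+0>=1)=0 G2=G1=0 G3=NOT G2=NOT 0=1 -> 1001
Step 3: G0=(1+0>=1)=1 G1=(0+0>=1)=0 G2=G1=0 G3=NOT G2=NOT 0=1 -> 1001
Fixed point reached at step 2: 1001

Answer: fixed 1001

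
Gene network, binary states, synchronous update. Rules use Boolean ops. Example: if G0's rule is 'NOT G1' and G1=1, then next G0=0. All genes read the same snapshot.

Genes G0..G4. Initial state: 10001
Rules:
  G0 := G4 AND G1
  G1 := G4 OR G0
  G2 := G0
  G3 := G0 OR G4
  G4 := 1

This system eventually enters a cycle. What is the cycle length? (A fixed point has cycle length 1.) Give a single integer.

Step 0: 10001
Step 1: G0=G4&G1=1&0=0 G1=G4|G0=1|1=1 G2=G0=1 G3=G0|G4=1|1=1 G4=1(const) -> 01111
Step 2: G0=G4&G1=1&1=1 G1=G4|G0=1|0=1 G2=G0=0 G3=G0|G4=0|1=1 G4=1(const) -> 11011
Step 3: G0=G4&G1=1&1=1 G1=G4|G0=1|1=1 G2=G0=1 G3=G0|G4=1|1=1 G4=1(const) -> 11111
Step 4: G0=G4&G1=1&1=1 G1=G4|G0=1|1=1 G2=G0=1 G3=G0|G4=1|1=1 G4=1(const) -> 11111
State from step 4 equals state from step 3 -> cycle length 1

Answer: 1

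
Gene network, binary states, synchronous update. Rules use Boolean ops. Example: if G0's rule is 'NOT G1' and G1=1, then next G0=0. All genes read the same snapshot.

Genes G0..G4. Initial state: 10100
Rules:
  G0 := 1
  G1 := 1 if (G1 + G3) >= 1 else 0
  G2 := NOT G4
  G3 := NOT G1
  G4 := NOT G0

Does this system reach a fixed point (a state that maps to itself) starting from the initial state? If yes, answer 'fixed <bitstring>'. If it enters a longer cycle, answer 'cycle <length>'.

Answer: fixed 11100

Derivation:
Step 0: 10100
Step 1: G0=1(const) G1=(0+0>=1)=0 G2=NOT G4=NOT 0=1 G3=NOT G1=NOT 0=1 G4=NOT G0=NOT 1=0 -> 10110
Step 2: G0=1(const) G1=(0+1>=1)=1 G2=NOT G4=NOT 0=1 G3=NOT G1=NOT 0=1 G4=NOT G0=NOT 1=0 -> 11110
Step 3: G0=1(const) G1=(1+1>=1)=1 G2=NOT G4=NOT 0=1 G3=NOT G1=NOT 1=0 G4=NOT G0=NOT 1=0 -> 11100
Step 4: G0=1(const) G1=(1+0>=1)=1 G2=NOT G4=NOT 0=1 G3=NOT G1=NOT 1=0 G4=NOT G0=NOT 1=0 -> 11100
Fixed point reached at step 3: 11100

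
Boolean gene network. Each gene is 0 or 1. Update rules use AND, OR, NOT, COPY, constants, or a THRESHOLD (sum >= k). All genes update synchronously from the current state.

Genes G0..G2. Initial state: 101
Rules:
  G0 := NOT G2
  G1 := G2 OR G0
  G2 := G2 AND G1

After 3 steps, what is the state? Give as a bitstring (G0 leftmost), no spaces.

Step 1: G0=NOT G2=NOT 1=0 G1=G2|G0=1|1=1 G2=G2&G1=1&0=0 -> 010
Step 2: G0=NOT G2=NOT 0=1 G1=G2|G0=0|0=0 G2=G2&G1=0&1=0 -> 100
Step 3: G0=NOT G2=NOT 0=1 G1=G2|G0=0|1=1 G2=G2&G1=0&0=0 -> 110

110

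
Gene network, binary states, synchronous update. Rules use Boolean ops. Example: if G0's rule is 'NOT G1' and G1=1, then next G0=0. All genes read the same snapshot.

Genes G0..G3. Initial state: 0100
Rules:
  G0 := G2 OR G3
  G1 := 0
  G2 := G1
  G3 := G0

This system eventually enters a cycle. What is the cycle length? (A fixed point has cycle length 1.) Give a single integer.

Step 0: 0100
Step 1: G0=G2|G3=0|0=0 G1=0(const) G2=G1=1 G3=G0=0 -> 0010
Step 2: G0=G2|G3=1|0=1 G1=0(const) G2=G1=0 G3=G0=0 -> 1000
Step 3: G0=G2|G3=0|0=0 G1=0(const) G2=G1=0 G3=G0=1 -> 0001
Step 4: G0=G2|G3=0|1=1 G1=0(const) G2=G1=0 G3=G0=0 -> 1000
State from step 4 equals state from step 2 -> cycle length 2

Answer: 2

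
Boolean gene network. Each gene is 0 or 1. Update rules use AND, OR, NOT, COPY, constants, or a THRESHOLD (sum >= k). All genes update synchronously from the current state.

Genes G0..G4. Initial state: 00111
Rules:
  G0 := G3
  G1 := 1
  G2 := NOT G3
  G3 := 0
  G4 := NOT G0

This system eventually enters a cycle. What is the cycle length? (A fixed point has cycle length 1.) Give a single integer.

Answer: 1

Derivation:
Step 0: 00111
Step 1: G0=G3=1 G1=1(const) G2=NOT G3=NOT 1=0 G3=0(const) G4=NOT G0=NOT 0=1 -> 11001
Step 2: G0=G3=0 G1=1(const) G2=NOT G3=NOT 0=1 G3=0(const) G4=NOT G0=NOT 1=0 -> 01100
Step 3: G0=G3=0 G1=1(const) G2=NOT G3=NOT 0=1 G3=0(const) G4=NOT G0=NOT 0=1 -> 01101
Step 4: G0=G3=0 G1=1(const) G2=NOT G3=NOT 0=1 G3=0(const) G4=NOT G0=NOT 0=1 -> 01101
State from step 4 equals state from step 3 -> cycle length 1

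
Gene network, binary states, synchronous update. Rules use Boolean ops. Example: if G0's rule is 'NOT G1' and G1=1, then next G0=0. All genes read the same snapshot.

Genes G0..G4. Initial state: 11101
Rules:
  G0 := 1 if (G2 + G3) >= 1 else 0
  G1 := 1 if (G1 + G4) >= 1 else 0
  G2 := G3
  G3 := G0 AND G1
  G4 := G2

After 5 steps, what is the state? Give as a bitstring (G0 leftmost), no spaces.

Step 1: G0=(1+0>=1)=1 G1=(1+1>=1)=1 G2=G3=0 G3=G0&G1=1&1=1 G4=G2=1 -> 11011
Step 2: G0=(0+1>=1)=1 G1=(1+1>=1)=1 G2=G3=1 G3=G0&G1=1&1=1 G4=G2=0 -> 11110
Step 3: G0=(1+1>=1)=1 G1=(1+0>=1)=1 G2=G3=1 G3=G0&G1=1&1=1 G4=G2=1 -> 11111
Step 4: G0=(1+1>=1)=1 G1=(1+1>=1)=1 G2=G3=1 G3=G0&G1=1&1=1 G4=G2=1 -> 11111
Step 5: G0=(1+1>=1)=1 G1=(1+1>=1)=1 G2=G3=1 G3=G0&G1=1&1=1 G4=G2=1 -> 11111

11111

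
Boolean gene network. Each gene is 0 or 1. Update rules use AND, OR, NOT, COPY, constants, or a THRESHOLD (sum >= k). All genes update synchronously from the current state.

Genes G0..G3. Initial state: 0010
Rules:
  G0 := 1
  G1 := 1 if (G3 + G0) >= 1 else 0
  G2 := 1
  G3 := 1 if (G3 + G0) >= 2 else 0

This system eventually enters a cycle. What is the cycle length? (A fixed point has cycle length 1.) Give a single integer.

Answer: 1

Derivation:
Step 0: 0010
Step 1: G0=1(const) G1=(0+0>=1)=0 G2=1(const) G3=(0+0>=2)=0 -> 1010
Step 2: G0=1(const) G1=(0+1>=1)=1 G2=1(const) G3=(0+1>=2)=0 -> 1110
Step 3: G0=1(const) G1=(0+1>=1)=1 G2=1(const) G3=(0+1>=2)=0 -> 1110
State from step 3 equals state from step 2 -> cycle length 1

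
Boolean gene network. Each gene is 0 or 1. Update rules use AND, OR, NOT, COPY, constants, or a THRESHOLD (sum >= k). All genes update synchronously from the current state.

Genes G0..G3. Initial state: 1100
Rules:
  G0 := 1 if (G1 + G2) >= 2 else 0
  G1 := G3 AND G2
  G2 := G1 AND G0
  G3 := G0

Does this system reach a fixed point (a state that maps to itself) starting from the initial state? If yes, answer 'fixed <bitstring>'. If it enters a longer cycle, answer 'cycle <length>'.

Answer: fixed 0000

Derivation:
Step 0: 1100
Step 1: G0=(1+0>=2)=0 G1=G3&G2=0&0=0 G2=G1&G0=1&1=1 G3=G0=1 -> 0011
Step 2: G0=(0+1>=2)=0 G1=G3&G2=1&1=1 G2=G1&G0=0&0=0 G3=G0=0 -> 0100
Step 3: G0=(1+0>=2)=0 G1=G3&G2=0&0=0 G2=G1&G0=1&0=0 G3=G0=0 -> 0000
Step 4: G0=(0+0>=2)=0 G1=G3&G2=0&0=0 G2=G1&G0=0&0=0 G3=G0=0 -> 0000
Fixed point reached at step 3: 0000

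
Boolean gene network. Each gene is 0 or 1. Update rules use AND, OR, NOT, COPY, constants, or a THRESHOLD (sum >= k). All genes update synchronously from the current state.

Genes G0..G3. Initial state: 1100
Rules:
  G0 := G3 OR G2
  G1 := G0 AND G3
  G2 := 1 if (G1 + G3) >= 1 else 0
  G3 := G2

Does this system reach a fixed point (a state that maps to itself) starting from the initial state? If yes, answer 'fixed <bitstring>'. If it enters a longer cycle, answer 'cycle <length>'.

Step 0: 1100
Step 1: G0=G3|G2=0|0=0 G1=G0&G3=1&0=0 G2=(1+0>=1)=1 G3=G2=0 -> 0010
Step 2: G0=G3|G2=0|1=1 G1=G0&G3=0&0=0 G2=(0+0>=1)=0 G3=G2=1 -> 1001
Step 3: G0=G3|G2=1|0=1 G1=G0&G3=1&1=1 G2=(0+1>=1)=1 G3=G2=0 -> 1110
Step 4: G0=G3|G2=0|1=1 G1=G0&G3=1&0=0 G2=(1+0>=1)=1 G3=G2=1 -> 1011
Step 5: G0=G3|G2=1|1=1 G1=G0&G3=1&1=1 G2=(0+1>=1)=1 G3=G2=1 -> 1111
Step 6: G0=G3|G2=1|1=1 G1=G0&G3=1&1=1 G2=(1+1>=1)=1 G3=G2=1 -> 1111
Fixed point reached at step 5: 1111

Answer: fixed 1111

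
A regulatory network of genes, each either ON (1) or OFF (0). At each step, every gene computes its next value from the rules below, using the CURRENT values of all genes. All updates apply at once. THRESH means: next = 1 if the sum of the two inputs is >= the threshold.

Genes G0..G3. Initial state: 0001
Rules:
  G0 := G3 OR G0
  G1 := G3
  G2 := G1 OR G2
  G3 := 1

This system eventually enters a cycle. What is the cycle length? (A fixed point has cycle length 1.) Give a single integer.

Step 0: 0001
Step 1: G0=G3|G0=1|0=1 G1=G3=1 G2=G1|G2=0|0=0 G3=1(const) -> 1101
Step 2: G0=G3|G0=1|1=1 G1=G3=1 G2=G1|G2=1|0=1 G3=1(const) -> 1111
Step 3: G0=G3|G0=1|1=1 G1=G3=1 G2=G1|G2=1|1=1 G3=1(const) -> 1111
State from step 3 equals state from step 2 -> cycle length 1

Answer: 1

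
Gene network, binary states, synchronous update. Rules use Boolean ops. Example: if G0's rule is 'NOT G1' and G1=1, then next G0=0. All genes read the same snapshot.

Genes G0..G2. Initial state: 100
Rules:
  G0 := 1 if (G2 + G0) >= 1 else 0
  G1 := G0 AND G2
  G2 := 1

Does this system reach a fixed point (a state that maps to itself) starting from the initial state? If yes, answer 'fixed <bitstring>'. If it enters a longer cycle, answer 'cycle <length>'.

Step 0: 100
Step 1: G0=(0+1>=1)=1 G1=G0&G2=1&0=0 G2=1(const) -> 101
Step 2: G0=(1+1>=1)=1 G1=G0&G2=1&1=1 G2=1(const) -> 111
Step 3: G0=(1+1>=1)=1 G1=G0&G2=1&1=1 G2=1(const) -> 111
Fixed point reached at step 2: 111

Answer: fixed 111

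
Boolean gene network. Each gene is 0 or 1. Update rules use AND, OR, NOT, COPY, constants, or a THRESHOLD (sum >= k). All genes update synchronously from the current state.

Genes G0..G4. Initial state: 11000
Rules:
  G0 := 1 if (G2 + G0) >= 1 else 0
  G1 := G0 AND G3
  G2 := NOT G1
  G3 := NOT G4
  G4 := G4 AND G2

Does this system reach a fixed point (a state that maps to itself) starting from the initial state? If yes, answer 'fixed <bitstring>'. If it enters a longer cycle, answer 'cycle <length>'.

Answer: fixed 11010

Derivation:
Step 0: 11000
Step 1: G0=(0+1>=1)=1 G1=G0&G3=1&0=0 G2=NOT G1=NOT 1=0 G3=NOT G4=NOT 0=1 G4=G4&G2=0&0=0 -> 10010
Step 2: G0=(0+1>=1)=1 G1=G0&G3=1&1=1 G2=NOT G1=NOT 0=1 G3=NOT G4=NOT 0=1 G4=G4&G2=0&0=0 -> 11110
Step 3: G0=(1+1>=1)=1 G1=G0&G3=1&1=1 G2=NOT G1=NOT 1=0 G3=NOT G4=NOT 0=1 G4=G4&G2=0&1=0 -> 11010
Step 4: G0=(0+1>=1)=1 G1=G0&G3=1&1=1 G2=NOT G1=NOT 1=0 G3=NOT G4=NOT 0=1 G4=G4&G2=0&0=0 -> 11010
Fixed point reached at step 3: 11010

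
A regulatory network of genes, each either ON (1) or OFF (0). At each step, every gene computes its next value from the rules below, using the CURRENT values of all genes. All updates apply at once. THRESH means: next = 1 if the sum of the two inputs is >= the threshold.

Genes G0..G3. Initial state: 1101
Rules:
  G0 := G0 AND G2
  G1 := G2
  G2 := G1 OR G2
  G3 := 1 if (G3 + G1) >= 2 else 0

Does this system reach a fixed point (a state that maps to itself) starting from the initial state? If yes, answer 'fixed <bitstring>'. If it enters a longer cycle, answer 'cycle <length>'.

Step 0: 1101
Step 1: G0=G0&G2=1&0=0 G1=G2=0 G2=G1|G2=1|0=1 G3=(1+1>=2)=1 -> 0011
Step 2: G0=G0&G2=0&1=0 G1=G2=1 G2=G1|G2=0|1=1 G3=(1+0>=2)=0 -> 0110
Step 3: G0=G0&G2=0&1=0 G1=G2=1 G2=G1|G2=1|1=1 G3=(0+1>=2)=0 -> 0110
Fixed point reached at step 2: 0110

Answer: fixed 0110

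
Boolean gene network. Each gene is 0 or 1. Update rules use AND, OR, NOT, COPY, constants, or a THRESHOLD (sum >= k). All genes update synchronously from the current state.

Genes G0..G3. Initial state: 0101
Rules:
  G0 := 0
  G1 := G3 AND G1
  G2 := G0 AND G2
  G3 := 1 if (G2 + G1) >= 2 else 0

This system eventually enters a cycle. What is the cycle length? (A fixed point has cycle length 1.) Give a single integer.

Answer: 1

Derivation:
Step 0: 0101
Step 1: G0=0(const) G1=G3&G1=1&1=1 G2=G0&G2=0&0=0 G3=(0+1>=2)=0 -> 0100
Step 2: G0=0(const) G1=G3&G1=0&1=0 G2=G0&G2=0&0=0 G3=(0+1>=2)=0 -> 0000
Step 3: G0=0(const) G1=G3&G1=0&0=0 G2=G0&G2=0&0=0 G3=(0+0>=2)=0 -> 0000
State from step 3 equals state from step 2 -> cycle length 1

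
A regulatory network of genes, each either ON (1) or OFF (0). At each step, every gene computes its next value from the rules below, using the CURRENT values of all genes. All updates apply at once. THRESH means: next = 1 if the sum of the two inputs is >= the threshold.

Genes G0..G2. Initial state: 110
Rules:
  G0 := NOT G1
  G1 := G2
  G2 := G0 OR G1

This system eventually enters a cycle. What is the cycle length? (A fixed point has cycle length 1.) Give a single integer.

Step 0: 110
Step 1: G0=NOT G1=NOT 1=0 G1=G2=0 G2=G0|G1=1|1=1 -> 001
Step 2: G0=NOT G1=NOT 0=1 G1=G2=1 G2=G0|G1=0|0=0 -> 110
State from step 2 equals state from step 0 -> cycle length 2

Answer: 2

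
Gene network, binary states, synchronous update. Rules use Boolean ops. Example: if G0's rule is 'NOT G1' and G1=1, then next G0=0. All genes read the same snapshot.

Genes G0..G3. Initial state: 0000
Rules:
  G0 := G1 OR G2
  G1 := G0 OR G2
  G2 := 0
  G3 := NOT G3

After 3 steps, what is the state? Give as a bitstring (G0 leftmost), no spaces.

Step 1: G0=G1|G2=0|0=0 G1=G0|G2=0|0=0 G2=0(const) G3=NOT G3=NOT 0=1 -> 0001
Step 2: G0=G1|G2=0|0=0 G1=G0|G2=0|0=0 G2=0(const) G3=NOT G3=NOT 1=0 -> 0000
Step 3: G0=G1|G2=0|0=0 G1=G0|G2=0|0=0 G2=0(const) G3=NOT G3=NOT 0=1 -> 0001

0001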